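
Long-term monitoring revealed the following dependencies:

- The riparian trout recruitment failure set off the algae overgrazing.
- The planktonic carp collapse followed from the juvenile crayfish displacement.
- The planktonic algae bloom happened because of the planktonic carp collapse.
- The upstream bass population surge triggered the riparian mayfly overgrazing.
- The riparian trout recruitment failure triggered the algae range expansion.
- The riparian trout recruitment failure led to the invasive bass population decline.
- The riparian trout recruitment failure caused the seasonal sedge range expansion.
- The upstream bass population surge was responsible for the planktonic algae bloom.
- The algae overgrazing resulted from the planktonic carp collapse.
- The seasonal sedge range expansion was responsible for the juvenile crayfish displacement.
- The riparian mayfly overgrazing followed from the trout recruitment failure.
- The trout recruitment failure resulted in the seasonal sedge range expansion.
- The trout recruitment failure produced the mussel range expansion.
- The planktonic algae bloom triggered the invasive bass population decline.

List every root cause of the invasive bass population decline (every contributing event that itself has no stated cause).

Tracing upstream from the invasive bass population decline: the invasive bass population decline ← the planktonic algae bloom ← the planktonic carp collapse ← the juvenile crayfish displacement ← the seasonal sedge range expansion ← the trout recruitment failure.
A separate upstream branch: the invasive bass population decline ← the riparian trout recruitment failure.
A separate upstream branch: the invasive bass population decline ← the planktonic algae bloom ← the upstream bass population surge.
Each of those chain origins has no stated cause.

the riparian trout recruitment failure, the trout recruitment failure, the upstream bass population surge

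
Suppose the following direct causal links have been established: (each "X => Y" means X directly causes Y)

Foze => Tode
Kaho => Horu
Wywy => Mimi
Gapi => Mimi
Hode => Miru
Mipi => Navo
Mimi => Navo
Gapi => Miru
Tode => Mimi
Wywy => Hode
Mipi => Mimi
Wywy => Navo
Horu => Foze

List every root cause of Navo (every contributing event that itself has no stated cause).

Tracing upstream from Navo: Navo ← Mipi.
A separate upstream branch: Navo ← Mimi ← Tode ← Foze ← Horu ← Kaho.
A separate upstream branch: Navo ← Wywy.
A separate upstream branch: Navo ← Mimi ← Gapi.
Each of those chain origins has no stated cause.

Gapi, Kaho, Mipi, Wywy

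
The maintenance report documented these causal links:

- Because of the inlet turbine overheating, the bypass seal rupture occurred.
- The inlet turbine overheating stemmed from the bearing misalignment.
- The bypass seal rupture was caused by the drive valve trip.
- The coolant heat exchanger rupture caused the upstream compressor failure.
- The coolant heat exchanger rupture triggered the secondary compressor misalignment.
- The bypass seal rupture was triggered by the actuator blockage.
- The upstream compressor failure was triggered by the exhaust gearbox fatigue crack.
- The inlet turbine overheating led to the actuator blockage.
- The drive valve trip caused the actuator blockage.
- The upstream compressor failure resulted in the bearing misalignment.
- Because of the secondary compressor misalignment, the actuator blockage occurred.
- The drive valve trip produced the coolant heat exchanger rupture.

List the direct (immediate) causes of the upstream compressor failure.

the coolant heat exchanger rupture, the exhaust gearbox fatigue crack

Upstream contributors include the drive valve trip, but only the coolant heat exchanger rupture, the exhaust gearbox fatigue crack feed directly into the upstream compressor failure.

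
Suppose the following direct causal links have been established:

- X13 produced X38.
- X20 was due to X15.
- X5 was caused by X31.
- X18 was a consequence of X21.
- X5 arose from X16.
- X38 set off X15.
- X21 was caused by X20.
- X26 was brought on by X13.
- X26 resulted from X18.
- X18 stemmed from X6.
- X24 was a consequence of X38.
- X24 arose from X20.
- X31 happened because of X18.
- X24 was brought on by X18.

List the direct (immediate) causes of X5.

X16, X31

Upstream contributors include X13, X38, X15, X20, X21, X6, X18, but only X16, X31 feed directly into X5.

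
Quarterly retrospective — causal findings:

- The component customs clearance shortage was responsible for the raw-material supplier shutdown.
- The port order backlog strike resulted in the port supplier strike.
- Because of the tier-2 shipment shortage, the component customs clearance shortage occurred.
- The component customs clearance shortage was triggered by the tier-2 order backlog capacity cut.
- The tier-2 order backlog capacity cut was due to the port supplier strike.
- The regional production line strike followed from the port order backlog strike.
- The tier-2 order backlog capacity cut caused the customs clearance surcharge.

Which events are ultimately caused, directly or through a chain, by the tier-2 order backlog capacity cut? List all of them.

the component customs clearance shortage, the customs clearance surcharge, the raw-material supplier shutdown

Direct effects: the component customs clearance shortage, the customs clearance surcharge.
2 steps out: the raw-material supplier shutdown.
Not reachable from it: the port order backlog strike, the port supplier strike, the tier-2 shipment shortage, the regional production line strike.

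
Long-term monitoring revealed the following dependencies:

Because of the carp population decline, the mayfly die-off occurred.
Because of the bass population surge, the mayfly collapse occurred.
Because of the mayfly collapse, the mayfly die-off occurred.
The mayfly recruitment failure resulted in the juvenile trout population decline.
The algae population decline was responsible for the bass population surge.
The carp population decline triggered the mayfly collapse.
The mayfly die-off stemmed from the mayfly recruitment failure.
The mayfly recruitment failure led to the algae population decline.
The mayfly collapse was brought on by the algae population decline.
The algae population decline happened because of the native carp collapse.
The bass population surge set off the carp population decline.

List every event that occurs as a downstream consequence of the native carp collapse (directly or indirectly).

the algae population decline, the bass population surge, the carp population decline, the mayfly collapse, the mayfly die-off

Direct effects: the algae population decline.
2 steps out: the bass population surge, the mayfly collapse.
3 steps out: the carp population decline, the mayfly die-off.
Not reachable from it: the mayfly recruitment failure, the juvenile trout population decline.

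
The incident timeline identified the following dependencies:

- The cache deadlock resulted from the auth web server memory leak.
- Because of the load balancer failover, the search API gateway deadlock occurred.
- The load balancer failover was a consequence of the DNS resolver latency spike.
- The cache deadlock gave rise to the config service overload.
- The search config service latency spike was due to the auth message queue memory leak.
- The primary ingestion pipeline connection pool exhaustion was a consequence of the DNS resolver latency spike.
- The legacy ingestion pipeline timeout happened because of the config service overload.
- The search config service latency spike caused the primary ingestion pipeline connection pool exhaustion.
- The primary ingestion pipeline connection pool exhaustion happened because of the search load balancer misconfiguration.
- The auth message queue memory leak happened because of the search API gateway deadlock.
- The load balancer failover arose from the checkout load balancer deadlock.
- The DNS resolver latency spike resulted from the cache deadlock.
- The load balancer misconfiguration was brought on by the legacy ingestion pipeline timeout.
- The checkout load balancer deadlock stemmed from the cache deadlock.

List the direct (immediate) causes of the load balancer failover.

Upstream contributors include the auth web server memory leak, the cache deadlock, but only the DNS resolver latency spike, the checkout load balancer deadlock feed directly into the load balancer failover.

the DNS resolver latency spike, the checkout load balancer deadlock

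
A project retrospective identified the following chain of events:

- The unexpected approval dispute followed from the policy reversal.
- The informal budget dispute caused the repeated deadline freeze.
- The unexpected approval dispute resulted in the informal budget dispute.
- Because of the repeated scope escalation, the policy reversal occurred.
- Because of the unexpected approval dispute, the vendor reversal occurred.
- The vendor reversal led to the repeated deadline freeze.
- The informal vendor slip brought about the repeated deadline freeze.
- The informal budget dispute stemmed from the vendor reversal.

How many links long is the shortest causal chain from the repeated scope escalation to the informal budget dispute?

3

Shortest chain: the repeated scope escalation → the policy reversal → the unexpected approval dispute → the informal budget dispute.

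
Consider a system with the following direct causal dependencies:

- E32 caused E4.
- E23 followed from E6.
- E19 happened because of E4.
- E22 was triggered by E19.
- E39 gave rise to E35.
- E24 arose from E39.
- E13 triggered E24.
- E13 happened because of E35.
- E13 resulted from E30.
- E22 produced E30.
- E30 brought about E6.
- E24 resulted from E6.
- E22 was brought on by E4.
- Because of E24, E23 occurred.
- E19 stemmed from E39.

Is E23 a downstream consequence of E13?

Yes

There is a causal chain: E13 → E24 → E23.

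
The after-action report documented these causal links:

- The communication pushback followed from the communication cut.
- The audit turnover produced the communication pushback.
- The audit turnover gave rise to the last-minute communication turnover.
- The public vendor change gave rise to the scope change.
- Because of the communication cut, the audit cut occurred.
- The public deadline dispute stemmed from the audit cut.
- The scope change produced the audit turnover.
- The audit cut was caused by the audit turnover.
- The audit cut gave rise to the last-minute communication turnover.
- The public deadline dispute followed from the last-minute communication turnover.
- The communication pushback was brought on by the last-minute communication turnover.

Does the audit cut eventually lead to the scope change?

The audit cut leads to the last-minute communication turnover, the communication pushback, the public deadline dispute; the scope change is not among them.

No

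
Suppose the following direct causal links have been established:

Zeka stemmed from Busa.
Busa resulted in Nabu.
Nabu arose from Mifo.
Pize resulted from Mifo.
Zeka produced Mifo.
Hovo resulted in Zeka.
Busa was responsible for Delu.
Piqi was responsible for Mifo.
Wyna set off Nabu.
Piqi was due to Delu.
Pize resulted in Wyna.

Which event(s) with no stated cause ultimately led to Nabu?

Tracing upstream from Nabu: Nabu ← Busa.
A separate upstream branch: Nabu ← Mifo ← Zeka ← Hovo.
Each of those chain origins has no stated cause.

Busa, Hovo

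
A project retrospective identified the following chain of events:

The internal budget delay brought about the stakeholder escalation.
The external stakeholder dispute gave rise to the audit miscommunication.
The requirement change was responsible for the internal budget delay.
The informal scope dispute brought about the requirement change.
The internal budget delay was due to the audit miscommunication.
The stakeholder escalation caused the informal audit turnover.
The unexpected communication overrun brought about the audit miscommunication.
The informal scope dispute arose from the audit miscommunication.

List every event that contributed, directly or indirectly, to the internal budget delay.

the audit miscommunication, the external stakeholder dispute, the informal scope dispute, the requirement change, the unexpected communication overrun

Immediate causes of the internal budget delay: the audit miscommunication, the requirement change.
Further upstream: the external stakeholder dispute, the unexpected communication overrun, the informal scope dispute.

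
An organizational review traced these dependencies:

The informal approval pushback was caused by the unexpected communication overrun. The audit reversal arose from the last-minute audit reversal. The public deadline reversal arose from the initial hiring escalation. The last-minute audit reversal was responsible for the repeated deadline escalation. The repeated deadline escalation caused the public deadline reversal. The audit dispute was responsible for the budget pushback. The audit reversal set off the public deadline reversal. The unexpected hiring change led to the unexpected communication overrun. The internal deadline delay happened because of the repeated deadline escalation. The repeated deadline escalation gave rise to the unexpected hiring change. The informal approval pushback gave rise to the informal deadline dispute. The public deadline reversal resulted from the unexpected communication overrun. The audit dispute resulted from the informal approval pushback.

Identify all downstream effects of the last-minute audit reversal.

Direct effects: the repeated deadline escalation, the audit reversal.
2 steps out: the internal deadline delay, the unexpected hiring change, the public deadline reversal.
3 steps out: the unexpected communication overrun.
4 steps out: the informal approval pushback.
5 steps out: the audit dispute, the informal deadline dispute.
6 steps out: the budget pushback.
Not reachable from it: the initial hiring escalation.

the audit dispute, the audit reversal, the budget pushback, the informal approval pushback, the informal deadline dispute, the internal deadline delay, the public deadline reversal, the repeated deadline escalation, the unexpected communication overrun, the unexpected hiring change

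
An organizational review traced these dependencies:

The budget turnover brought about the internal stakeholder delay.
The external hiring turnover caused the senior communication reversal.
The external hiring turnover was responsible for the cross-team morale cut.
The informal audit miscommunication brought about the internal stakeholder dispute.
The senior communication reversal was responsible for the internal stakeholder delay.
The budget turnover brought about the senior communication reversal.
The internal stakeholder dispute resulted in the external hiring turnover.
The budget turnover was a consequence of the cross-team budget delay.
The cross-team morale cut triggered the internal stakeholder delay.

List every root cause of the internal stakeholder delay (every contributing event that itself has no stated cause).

Tracing upstream from the internal stakeholder delay: the internal stakeholder delay ← the budget turnover ← the cross-team budget delay.
A separate upstream branch: the internal stakeholder delay ← the cross-team morale cut ← the external hiring turnover ← the internal stakeholder dispute ← the informal audit miscommunication.
Each of those chain origins has no stated cause.

the cross-team budget delay, the informal audit miscommunication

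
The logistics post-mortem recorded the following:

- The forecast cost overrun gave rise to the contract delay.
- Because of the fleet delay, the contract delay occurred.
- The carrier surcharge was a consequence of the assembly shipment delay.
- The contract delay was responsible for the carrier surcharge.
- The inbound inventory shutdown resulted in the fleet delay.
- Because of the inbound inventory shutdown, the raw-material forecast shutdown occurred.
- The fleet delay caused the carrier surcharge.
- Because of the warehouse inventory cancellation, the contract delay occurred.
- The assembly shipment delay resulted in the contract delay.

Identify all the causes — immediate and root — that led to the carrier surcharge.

Immediate causes of the carrier surcharge: the assembly shipment delay, the fleet delay, the contract delay.
Further upstream: the inbound inventory shutdown, the forecast cost overrun, the warehouse inventory cancellation.

the assembly shipment delay, the contract delay, the fleet delay, the forecast cost overrun, the inbound inventory shutdown, the warehouse inventory cancellation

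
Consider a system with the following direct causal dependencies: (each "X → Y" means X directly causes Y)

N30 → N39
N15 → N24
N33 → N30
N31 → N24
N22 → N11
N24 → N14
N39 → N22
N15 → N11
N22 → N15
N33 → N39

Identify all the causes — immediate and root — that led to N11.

Immediate causes of N11: N22, N15.
Further upstream: N33, N30, N39.

N15, N22, N30, N33, N39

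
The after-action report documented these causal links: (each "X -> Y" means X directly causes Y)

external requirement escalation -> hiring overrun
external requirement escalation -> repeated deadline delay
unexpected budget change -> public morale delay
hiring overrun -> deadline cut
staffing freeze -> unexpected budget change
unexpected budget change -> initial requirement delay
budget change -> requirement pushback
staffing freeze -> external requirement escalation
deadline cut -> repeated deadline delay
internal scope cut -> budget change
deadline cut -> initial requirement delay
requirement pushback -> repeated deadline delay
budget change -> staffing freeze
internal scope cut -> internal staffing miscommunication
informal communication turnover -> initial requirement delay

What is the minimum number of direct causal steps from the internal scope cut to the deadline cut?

5

Shortest chain: the internal scope cut → the budget change → the staffing freeze → the external requirement escalation → the hiring overrun → the deadline cut.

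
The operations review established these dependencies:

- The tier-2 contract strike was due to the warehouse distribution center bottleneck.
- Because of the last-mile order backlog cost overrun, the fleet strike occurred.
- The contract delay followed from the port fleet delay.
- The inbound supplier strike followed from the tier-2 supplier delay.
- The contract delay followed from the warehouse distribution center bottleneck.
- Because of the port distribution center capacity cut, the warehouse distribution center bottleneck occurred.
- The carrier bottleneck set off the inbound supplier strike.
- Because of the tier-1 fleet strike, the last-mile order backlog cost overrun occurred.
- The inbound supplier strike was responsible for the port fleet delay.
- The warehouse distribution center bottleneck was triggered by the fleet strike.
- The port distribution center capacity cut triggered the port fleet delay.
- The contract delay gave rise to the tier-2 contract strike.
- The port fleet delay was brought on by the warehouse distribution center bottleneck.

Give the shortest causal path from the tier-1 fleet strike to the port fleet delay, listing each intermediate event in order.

the tier-1 fleet strike → the last-mile order backlog cost overrun → the fleet strike → the warehouse distribution center bottleneck → the port fleet delay

the tier-1 fleet strike → the last-mile order backlog cost overrun
the last-mile order backlog cost overrun → the fleet strike
the fleet strike → the warehouse distribution center bottleneck
the warehouse distribution center bottleneck → the port fleet delay
Length: 4 steps.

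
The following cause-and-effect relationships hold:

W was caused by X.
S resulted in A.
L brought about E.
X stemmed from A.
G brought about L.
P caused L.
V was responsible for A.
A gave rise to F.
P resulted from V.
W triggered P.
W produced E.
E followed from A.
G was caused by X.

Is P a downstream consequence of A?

Yes

There is a causal chain: A → X → W → P.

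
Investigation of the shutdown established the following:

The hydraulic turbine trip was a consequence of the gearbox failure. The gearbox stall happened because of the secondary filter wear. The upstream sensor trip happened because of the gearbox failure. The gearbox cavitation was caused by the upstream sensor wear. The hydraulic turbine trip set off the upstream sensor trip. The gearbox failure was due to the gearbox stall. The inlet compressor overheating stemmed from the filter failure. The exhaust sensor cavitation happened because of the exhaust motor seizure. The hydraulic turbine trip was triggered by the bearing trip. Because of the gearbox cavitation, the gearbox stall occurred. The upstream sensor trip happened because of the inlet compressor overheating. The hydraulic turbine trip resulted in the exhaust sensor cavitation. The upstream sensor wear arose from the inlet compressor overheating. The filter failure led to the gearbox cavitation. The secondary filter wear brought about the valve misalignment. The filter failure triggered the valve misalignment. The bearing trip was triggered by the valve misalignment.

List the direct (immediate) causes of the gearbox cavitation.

Upstream contributors include the inlet compressor overheating, but only the filter failure, the upstream sensor wear feed directly into the gearbox cavitation.

the filter failure, the upstream sensor wear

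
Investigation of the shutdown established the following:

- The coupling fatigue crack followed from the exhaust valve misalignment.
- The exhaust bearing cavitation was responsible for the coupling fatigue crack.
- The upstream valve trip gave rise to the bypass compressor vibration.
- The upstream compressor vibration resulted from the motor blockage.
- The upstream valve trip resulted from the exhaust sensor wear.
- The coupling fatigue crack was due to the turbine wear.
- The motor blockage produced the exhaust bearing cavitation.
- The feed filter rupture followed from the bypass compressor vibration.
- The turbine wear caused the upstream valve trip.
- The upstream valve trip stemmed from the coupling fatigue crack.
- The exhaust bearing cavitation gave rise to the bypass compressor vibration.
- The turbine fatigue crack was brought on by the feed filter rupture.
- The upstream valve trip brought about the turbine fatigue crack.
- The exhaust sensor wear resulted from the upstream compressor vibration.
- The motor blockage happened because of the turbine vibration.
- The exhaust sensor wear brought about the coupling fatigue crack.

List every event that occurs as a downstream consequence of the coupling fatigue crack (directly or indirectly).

Direct effects: the upstream valve trip.
2 steps out: the bypass compressor vibration, the turbine fatigue crack.
3 steps out: the feed filter rupture.
Not reachable from it: the turbine vibration, the motor blockage, the exhaust bearing cavitation, the upstream compressor vibration, the exhaust sensor wear, the exhaust valve misalignment, the turbine wear.

the bypass compressor vibration, the feed filter rupture, the turbine fatigue crack, the upstream valve trip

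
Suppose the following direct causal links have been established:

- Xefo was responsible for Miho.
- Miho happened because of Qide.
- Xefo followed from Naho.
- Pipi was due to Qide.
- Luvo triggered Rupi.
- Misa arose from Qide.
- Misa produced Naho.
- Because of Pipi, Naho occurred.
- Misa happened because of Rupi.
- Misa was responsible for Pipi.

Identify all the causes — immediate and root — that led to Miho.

Immediate causes of Miho: Qide, Xefo.
Further upstream: Luvo, Rupi, Misa, Pipi, Naho.

Luvo, Misa, Naho, Pipi, Qide, Rupi, Xefo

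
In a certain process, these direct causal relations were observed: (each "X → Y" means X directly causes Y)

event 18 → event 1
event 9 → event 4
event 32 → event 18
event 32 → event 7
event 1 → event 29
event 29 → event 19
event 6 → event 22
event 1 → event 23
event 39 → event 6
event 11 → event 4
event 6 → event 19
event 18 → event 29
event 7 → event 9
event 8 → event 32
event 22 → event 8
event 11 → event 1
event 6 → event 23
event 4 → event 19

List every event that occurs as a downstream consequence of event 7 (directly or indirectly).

Direct effects: event 9.
2 steps out: event 4.
3 steps out: event 19.
Not reachable from it: event 39, event 6, event 22, event 8, event 32, event 11, event 18, event 1, event 29, event 23.

event 19, event 4, event 9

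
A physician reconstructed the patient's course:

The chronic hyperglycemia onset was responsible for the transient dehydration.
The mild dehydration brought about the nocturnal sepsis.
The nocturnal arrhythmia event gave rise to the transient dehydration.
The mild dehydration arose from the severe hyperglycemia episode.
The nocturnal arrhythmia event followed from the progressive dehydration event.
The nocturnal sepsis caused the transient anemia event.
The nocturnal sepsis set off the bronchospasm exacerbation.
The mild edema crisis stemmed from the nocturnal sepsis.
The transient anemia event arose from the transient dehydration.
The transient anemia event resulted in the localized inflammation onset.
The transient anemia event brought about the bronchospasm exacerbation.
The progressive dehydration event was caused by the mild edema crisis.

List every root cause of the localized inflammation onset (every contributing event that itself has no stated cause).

Tracing upstream from the localized inflammation onset: the localized inflammation onset ← the transient anemia event ← the nocturnal sepsis ← the mild dehydration ← the severe hyperglycemia episode.
A separate upstream branch: the localized inflammation onset ← the transient anemia event ← the transient dehydration ← the chronic hyperglycemia onset.
Each of those chain origins has no stated cause.

the chronic hyperglycemia onset, the severe hyperglycemia episode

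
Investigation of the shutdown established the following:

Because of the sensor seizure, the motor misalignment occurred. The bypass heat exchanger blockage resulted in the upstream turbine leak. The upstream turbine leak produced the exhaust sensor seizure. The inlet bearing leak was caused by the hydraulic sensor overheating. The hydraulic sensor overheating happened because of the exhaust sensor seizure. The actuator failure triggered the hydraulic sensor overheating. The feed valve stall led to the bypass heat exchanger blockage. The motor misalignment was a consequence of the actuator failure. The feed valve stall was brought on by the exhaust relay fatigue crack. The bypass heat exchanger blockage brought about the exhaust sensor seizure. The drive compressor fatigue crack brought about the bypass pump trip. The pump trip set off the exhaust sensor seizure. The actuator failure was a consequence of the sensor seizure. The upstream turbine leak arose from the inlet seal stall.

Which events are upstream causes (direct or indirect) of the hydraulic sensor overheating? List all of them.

the actuator failure, the bypass heat exchanger blockage, the exhaust relay fatigue crack, the exhaust sensor seizure, the feed valve stall, the inlet seal stall, the pump trip, the sensor seizure, the upstream turbine leak

Immediate causes of the hydraulic sensor overheating: the actuator failure, the exhaust sensor seizure.
Further upstream: the exhaust relay fatigue crack, the feed valve stall, the sensor seizure, the inlet seal stall, the pump trip, the bypass heat exchanger blockage, the upstream turbine leak.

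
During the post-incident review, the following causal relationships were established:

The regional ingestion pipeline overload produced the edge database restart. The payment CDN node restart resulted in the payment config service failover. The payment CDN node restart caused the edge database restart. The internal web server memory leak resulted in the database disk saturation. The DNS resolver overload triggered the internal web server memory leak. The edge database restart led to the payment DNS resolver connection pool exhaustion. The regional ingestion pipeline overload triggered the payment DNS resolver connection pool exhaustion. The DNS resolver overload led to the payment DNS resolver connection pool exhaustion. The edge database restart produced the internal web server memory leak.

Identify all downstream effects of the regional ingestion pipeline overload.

the database disk saturation, the edge database restart, the internal web server memory leak, the payment DNS resolver connection pool exhaustion

Direct effects: the edge database restart, the payment DNS resolver connection pool exhaustion.
2 steps out: the internal web server memory leak.
3 steps out: the database disk saturation.
Not reachable from it: the payment CDN node restart, the DNS resolver overload, the payment config service failover.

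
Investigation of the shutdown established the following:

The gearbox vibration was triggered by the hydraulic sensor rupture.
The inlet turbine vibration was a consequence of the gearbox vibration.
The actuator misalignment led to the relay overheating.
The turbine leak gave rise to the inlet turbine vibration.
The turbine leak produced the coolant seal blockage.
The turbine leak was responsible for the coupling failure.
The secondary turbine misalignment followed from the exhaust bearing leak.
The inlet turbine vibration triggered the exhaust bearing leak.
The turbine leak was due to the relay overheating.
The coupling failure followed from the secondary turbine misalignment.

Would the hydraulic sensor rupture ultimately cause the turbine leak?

No

The hydraulic sensor rupture leads to the gearbox vibration, the inlet turbine vibration, the exhaust bearing leak, the secondary turbine misalignment, the coupling failure; the turbine leak is not among them.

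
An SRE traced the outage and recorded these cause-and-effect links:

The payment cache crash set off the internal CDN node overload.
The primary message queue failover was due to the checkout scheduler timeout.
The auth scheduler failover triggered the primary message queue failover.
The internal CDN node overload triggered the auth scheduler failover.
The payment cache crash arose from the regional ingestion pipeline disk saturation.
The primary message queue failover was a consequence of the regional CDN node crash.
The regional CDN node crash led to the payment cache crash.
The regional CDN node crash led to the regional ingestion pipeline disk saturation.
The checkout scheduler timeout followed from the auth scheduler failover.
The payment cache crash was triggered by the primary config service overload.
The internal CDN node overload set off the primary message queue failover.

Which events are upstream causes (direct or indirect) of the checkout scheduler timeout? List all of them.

Immediate cause of the checkout scheduler timeout: the auth scheduler failover.
Further upstream: the regional CDN node crash, the regional ingestion pipeline disk saturation, the payment cache crash, the internal CDN node overload, the primary config service overload.

the auth scheduler failover, the internal CDN node overload, the payment cache crash, the primary config service overload, the regional CDN node crash, the regional ingestion pipeline disk saturation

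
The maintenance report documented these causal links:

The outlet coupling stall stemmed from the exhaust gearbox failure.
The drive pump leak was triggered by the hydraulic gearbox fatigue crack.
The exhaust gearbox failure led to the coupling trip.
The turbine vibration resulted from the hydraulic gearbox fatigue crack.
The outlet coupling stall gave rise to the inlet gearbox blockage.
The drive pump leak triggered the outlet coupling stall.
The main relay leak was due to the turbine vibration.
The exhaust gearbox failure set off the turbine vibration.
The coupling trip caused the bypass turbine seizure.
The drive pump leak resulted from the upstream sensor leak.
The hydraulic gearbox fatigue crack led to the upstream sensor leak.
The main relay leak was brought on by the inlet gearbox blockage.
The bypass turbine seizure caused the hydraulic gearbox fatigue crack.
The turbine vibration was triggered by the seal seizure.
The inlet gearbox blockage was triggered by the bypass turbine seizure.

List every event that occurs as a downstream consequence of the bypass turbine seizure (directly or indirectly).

Direct effects: the hydraulic gearbox fatigue crack, the inlet gearbox blockage.
2 steps out: the upstream sensor leak, the turbine vibration, the drive pump leak, the main relay leak.
3 steps out: the outlet coupling stall.
Not reachable from it: the exhaust gearbox failure, the coupling trip, the seal seizure.

the drive pump leak, the hydraulic gearbox fatigue crack, the inlet gearbox blockage, the main relay leak, the outlet coupling stall, the turbine vibration, the upstream sensor leak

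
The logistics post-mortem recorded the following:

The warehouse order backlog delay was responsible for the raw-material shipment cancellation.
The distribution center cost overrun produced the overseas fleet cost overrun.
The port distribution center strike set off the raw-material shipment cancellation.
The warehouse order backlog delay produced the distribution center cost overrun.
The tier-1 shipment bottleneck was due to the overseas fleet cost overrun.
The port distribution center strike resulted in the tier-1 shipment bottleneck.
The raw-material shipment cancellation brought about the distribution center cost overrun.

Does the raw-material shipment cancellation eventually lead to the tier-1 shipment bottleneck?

Yes

There is a causal chain: the raw-material shipment cancellation → the distribution center cost overrun → the overseas fleet cost overrun → the tier-1 shipment bottleneck.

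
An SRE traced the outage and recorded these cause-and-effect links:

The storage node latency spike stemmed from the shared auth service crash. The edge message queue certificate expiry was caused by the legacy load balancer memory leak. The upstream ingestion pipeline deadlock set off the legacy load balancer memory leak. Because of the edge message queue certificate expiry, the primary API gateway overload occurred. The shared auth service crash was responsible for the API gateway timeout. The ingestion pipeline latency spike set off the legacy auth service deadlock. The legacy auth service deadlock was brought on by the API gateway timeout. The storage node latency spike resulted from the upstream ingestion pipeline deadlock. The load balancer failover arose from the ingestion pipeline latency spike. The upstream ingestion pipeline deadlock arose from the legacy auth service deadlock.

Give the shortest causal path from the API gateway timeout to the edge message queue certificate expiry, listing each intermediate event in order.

the API gateway timeout → the legacy auth service deadlock
the legacy auth service deadlock → the upstream ingestion pipeline deadlock
the upstream ingestion pipeline deadlock → the legacy load balancer memory leak
the legacy load balancer memory leak → the edge message queue certificate expiry
Length: 4 steps.

the API gateway timeout → the legacy auth service deadlock → the upstream ingestion pipeline deadlock → the legacy load balancer memory leak → the edge message queue certificate expiry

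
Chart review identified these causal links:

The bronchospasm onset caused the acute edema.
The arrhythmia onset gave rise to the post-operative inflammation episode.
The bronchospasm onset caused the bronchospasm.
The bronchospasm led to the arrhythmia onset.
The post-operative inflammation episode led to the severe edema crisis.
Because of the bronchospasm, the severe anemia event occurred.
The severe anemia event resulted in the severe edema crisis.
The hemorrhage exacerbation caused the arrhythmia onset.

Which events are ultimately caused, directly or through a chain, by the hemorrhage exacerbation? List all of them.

Direct effects: the arrhythmia onset.
2 steps out: the post-operative inflammation episode.
3 steps out: the severe edema crisis.
Not reachable from it: the bronchospasm onset, the bronchospasm, the severe anemia event, the acute edema.

the arrhythmia onset, the post-operative inflammation episode, the severe edema crisis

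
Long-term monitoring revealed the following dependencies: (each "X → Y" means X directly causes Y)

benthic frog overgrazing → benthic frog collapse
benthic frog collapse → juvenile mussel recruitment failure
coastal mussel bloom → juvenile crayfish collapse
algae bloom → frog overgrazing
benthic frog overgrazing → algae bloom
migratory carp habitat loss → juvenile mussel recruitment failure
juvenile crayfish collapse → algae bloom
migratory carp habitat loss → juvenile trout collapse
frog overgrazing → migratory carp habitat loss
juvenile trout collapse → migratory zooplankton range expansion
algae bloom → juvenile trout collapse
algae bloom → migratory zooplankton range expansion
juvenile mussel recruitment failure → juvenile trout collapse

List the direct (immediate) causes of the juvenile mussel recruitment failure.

the benthic frog collapse, the migratory carp habitat loss

Upstream contributors include the coastal mussel bloom, the benthic frog overgrazing, the juvenile crayfish collapse, the algae bloom, the frog overgrazing, but only the benthic frog collapse, the migratory carp habitat loss feed directly into the juvenile mussel recruitment failure.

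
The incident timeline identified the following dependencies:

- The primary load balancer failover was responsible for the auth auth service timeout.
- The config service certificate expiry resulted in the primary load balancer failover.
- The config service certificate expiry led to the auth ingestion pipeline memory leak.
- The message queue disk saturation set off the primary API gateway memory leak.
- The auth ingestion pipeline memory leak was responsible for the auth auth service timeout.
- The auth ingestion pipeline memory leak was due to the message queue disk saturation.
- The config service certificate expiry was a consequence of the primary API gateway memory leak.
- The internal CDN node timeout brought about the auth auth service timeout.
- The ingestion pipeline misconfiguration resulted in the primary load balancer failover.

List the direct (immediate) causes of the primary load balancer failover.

the config service certificate expiry, the ingestion pipeline misconfiguration

Upstream contributors include the message queue disk saturation, the primary API gateway memory leak, but only the config service certificate expiry, the ingestion pipeline misconfiguration feed directly into the primary load balancer failover.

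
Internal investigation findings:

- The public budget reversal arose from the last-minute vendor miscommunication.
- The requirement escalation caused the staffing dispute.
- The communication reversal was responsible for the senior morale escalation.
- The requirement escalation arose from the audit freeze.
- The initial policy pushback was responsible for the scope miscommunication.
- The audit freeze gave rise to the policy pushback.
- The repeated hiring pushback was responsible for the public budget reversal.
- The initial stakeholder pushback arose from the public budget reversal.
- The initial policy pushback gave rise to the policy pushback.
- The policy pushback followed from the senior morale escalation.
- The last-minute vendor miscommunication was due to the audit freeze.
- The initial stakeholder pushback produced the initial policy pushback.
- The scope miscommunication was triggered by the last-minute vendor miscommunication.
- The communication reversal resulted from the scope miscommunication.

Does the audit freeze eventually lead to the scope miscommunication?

There is a causal chain: the audit freeze → the last-minute vendor miscommunication → the scope miscommunication.

Yes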